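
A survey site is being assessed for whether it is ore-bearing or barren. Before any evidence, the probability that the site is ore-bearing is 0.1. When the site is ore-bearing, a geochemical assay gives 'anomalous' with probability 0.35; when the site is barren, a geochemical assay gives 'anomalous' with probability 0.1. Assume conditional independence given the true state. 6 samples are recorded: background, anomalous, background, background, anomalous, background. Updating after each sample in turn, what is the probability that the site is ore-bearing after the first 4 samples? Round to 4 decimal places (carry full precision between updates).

0.1278

After 'background': P(ore) = 0.65·0.1000 / (0.65·0.1000 + 0.9·0.9000) ≈ 0.0743
After 'anomalous': P(ore) = 0.35·0.0743 / (0.35·0.0743 + 0.1·0.9257) ≈ 0.2193
After 'background': P(ore) = 0.65·0.2193 / (0.65·0.2193 + 0.9·0.7807) ≈ 0.1686
After 'background': P(ore) = 0.65·0.1686 / (0.65·0.1686 + 0.9·0.8314) ≈ 0.1278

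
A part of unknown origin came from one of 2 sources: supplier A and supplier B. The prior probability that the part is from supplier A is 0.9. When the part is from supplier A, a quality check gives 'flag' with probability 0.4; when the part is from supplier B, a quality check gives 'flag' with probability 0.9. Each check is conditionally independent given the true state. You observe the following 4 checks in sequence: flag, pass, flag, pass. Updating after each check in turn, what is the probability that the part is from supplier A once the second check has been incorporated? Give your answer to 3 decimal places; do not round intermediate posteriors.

After 'flag': P(supplier A) = 0.4·0.9000 / (0.4·0.9000 + 0.9·0.1000) ≈ 0.8000
After 'pass': P(supplier A) = 0.6·0.8000 / (0.6·0.8000 + 0.1·0.2000) ≈ 0.9600

0.960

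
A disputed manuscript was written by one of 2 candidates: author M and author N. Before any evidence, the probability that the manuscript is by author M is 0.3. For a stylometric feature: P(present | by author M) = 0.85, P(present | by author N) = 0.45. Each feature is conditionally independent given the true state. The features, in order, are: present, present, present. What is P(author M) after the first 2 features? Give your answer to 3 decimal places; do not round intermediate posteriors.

0.605

After 'present': P(author M) = 0.85·0.3000 / (0.85·0.3000 + 0.45·0.7000) ≈ 0.4474
After 'present': P(author M) = 0.85·0.4474 / (0.85·0.4474 + 0.45·0.5526) ≈ 0.6046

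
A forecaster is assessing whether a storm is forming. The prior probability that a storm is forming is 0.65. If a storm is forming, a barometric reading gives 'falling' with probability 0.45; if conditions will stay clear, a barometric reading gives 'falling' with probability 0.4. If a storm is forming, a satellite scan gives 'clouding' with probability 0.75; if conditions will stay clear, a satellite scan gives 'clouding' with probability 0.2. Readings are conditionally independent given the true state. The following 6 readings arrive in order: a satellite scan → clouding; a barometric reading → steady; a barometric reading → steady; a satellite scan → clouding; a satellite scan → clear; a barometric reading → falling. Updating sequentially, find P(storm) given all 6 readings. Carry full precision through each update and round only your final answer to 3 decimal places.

0.885

Apply Bayes' rule sequentially, carrying P(storm) forward.
After a satellite scan='clouding': P(storm) = 0.75·0.6500 / (0.75·0.6500 + 0.2·0.3500) ≈ 0.8744
After a barometric reading='steady': P(storm) = 0.55·0.8744 / (0.55·0.8744 + 0.6·0.1256) ≈ 0.8646
After a barometric reading='steady': P(storm) = 0.55·0.8646 / (0.55·0.8646 + 0.6·0.1354) ≈ 0.8541
After a satellite scan='clouding': P(storm) = 0.75·0.8541 / (0.75·0.8541 + 0.2·0.1459) ≈ 0.9564
After a satellite scan='clear': P(storm) = 0.25·0.9564 / (0.25·0.9564 + 0.8·0.0436) ≈ 0.8727
After a barometric reading='falling': P(storm) = 0.45·0.8727 / (0.45·0.8727 + 0.4·0.1273) ≈ 0.8853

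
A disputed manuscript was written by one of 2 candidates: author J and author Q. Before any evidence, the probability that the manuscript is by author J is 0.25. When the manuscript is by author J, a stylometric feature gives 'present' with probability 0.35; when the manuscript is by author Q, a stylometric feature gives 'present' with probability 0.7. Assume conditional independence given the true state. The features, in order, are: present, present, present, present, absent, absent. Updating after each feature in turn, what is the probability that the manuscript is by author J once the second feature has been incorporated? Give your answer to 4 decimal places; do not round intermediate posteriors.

0.0769

After 'present': P(author J) = 0.35·0.2500 / (0.35·0.2500 + 0.7·0.7500) ≈ 0.1429
After 'present': P(author J) = 0.35·0.1429 / (0.35·0.1429 + 0.7·0.8571) ≈ 0.0769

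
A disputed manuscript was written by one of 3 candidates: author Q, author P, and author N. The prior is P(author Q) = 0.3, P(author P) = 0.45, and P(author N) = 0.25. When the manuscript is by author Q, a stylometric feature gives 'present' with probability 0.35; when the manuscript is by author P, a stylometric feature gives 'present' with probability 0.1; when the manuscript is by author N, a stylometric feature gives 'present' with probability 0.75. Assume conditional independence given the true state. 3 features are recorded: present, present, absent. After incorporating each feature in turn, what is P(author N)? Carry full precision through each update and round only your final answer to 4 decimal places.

0.5572

After 'present': normaliser = 0.35·0.3000 + 0.1·0.4500 + 0.75·0.2500; P(author Q) ≈ 0.3111, P(author P) ≈ 0.1333, P(author N) ≈ 0.5556
After 'present': normaliser = 0.35·0.3111 + 0.1·0.1333 + 0.75·0.5556; P(author Q) ≈ 0.2021, P(author P) ≈ 0.0247, P(author N) ≈ 0.7732
After 'absent': normaliser = 0.65·0.2021 + 0.9·0.0247 + 0.25·0.7732; P(author Q) ≈ 0.3786, P(author P) ≈ 0.0642, P(author N) ≈ 0.5572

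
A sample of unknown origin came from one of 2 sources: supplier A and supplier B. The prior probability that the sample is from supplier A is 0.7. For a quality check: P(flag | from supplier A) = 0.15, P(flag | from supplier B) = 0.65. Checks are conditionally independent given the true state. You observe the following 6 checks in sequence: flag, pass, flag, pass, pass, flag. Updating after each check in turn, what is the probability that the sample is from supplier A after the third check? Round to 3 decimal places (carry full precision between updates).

After 'flag': P(supplier A) = 0.15·0.7000 / (0.15·0.7000 + 0.65·0.3000) ≈ 0.3500
After 'pass': P(supplier A) = 0.85·0.3500 / (0.85·0.3500 + 0.35·0.6500) ≈ 0.5667
After 'flag': P(supplier A) = 0.15·0.5667 / (0.15·0.5667 + 0.65·0.4333) ≈ 0.2318

0.232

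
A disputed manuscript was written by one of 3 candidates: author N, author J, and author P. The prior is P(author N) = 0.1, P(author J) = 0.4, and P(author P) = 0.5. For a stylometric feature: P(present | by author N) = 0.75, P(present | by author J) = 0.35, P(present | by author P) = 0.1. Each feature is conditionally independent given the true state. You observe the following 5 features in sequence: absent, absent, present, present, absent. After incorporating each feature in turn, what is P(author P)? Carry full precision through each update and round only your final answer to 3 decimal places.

After 'absent': normaliser = 0.25·0.1000 + 0.65·0.4000 + 0.9·0.5000; P(author N) ≈ 0.0340, P(author J) ≈ 0.3537, P(author P) ≈ 0.6122
After 'absent': normaliser = 0.25·0.0340 + 0.65·0.3537 + 0.9·0.6122; P(author N) ≈ 0.0108, P(author J) ≈ 0.2913, P(author P) ≈ 0.6980
After 'present': normaliser = 0.75·0.0108 + 0.35·0.2913 + 0.1·0.6980; P(author N) ≈ 0.0449, P(author J) ≈ 0.5669, P(author P) ≈ 0.3882
After 'present': normaliser = 0.75·0.0449 + 0.35·0.5669 + 0.1·0.3882; P(author N) ≈ 0.1244, P(author J) ≈ 0.7324, P(author P) ≈ 0.1433
After 'absent': normaliser = 0.25·0.1244 + 0.65·0.7324 + 0.9·0.1433; P(author N) ≈ 0.0489, P(author J) ≈ 0.7484, P(author P) ≈ 0.2027

0.203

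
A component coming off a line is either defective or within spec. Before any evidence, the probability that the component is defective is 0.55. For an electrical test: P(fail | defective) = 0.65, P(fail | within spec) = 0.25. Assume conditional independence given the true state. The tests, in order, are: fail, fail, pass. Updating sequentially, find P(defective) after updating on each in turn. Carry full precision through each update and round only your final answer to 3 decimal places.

After 'fail': P(defective) = 0.65·0.5500 / (0.65·0.5500 + 0.25·0.4500) ≈ 0.7606
After 'fail': P(defective) = 0.65·0.7606 / (0.65·0.7606 + 0.25·0.2394) ≈ 0.8920
After 'pass': P(defective) = 0.35·0.8920 / (0.35·0.8920 + 0.75·0.1080) ≈ 0.7941

0.794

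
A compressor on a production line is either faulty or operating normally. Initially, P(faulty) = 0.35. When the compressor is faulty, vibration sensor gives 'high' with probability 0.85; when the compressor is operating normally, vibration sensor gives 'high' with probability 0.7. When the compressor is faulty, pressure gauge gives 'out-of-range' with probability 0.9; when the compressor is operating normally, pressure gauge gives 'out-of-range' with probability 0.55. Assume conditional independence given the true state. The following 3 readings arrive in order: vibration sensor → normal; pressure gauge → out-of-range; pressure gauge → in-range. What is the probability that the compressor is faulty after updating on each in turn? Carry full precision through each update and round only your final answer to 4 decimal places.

After vibration sensor='normal': P(faulty) = 0.15·0.3500 / (0.15·0.3500 + 0.3·0.6500) ≈ 0.2121
After pressure gauge='out-of-range': P(faulty) = 0.9·0.2121 / (0.9·0.2121 + 0.55·0.7879) ≈ 0.3058
After pressure gauge='in-range': P(faulty) = 0.1·0.3058 / (0.1·0.3058 + 0.45·0.6942) ≈ 0.0892

0.0892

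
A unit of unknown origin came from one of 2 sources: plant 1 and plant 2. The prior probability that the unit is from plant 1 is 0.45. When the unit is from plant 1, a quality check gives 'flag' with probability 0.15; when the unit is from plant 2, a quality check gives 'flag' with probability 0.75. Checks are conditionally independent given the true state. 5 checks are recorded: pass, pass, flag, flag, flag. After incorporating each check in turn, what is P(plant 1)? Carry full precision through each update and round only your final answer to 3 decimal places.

Each posterior becomes the prior for the next update.
After 'pass': P(plant 1) = 0.85·0.4500 / (0.85·0.4500 + 0.25·0.5500) ≈ 0.7356
After 'pass': P(plant 1) = 0.85·0.7356 / (0.85·0.7356 + 0.25·0.2644) ≈ 0.9044
After 'flag': P(plant 1) = 0.15·0.9044 / (0.15·0.9044 + 0.75·0.0956) ≈ 0.6542
After 'flag': P(plant 1) = 0.15·0.6542 / (0.15·0.6542 + 0.75·0.3458) ≈ 0.2745
After 'flag': P(plant 1) = 0.15·0.2745 / (0.15·0.2745 + 0.75·0.7255) ≈ 0.0703

0.070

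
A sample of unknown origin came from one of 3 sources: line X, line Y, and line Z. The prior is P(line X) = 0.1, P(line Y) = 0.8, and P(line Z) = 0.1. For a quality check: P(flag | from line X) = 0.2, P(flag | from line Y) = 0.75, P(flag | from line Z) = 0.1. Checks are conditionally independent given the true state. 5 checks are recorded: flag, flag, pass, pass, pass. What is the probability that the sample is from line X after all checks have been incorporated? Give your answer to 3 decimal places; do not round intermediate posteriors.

0.209

After 'flag': normaliser = 0.2·0.1000 + 0.75·0.8000 + 0.1·0.1000; P(line X) ≈ 0.0317, P(line Y) ≈ 0.9524, P(line Z) ≈ 0.0159
After 'flag': normaliser = 0.2·0.0317 + 0.75·0.9524 + 0.1·0.0159; P(line X) ≈ 0.0088, P(line Y) ≈ 0.9890, P(line Z) ≈ 0.0022
After 'pass': normaliser = 0.8·0.0088 + 0.25·0.9890 + 0.9·0.0022; P(line X) ≈ 0.0274, P(line Y) ≈ 0.9648, P(line Z) ≈ 0.0077
After 'pass': normaliser = 0.8·0.0274 + 0.25·0.9648 + 0.9·0.0077; P(line X) ≈ 0.0813, P(line Y) ≈ 0.8930, P(line Z) ≈ 0.0257
After 'pass': normaliser = 0.8·0.0813 + 0.25·0.8930 + 0.9·0.0257; P(line X) ≈ 0.2088, P(line Y) ≈ 0.7169, P(line Z) ≈ 0.0743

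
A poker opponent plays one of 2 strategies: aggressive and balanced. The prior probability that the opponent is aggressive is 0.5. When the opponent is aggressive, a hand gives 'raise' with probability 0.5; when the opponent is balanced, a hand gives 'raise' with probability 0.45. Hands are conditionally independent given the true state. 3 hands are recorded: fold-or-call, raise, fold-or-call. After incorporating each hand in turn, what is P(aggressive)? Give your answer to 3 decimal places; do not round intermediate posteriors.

After 'fold-or-call': P(aggressive) = 0.5·0.5000 / (0.5·0.5000 + 0.55·0.5000) ≈ 0.4762
After 'raise': P(aggressive) = 0.5·0.4762 / (0.5·0.4762 + 0.45·0.5238) ≈ 0.5025
After 'fold-or-call': P(aggressive) = 0.5·0.5025 / (0.5·0.5025 + 0.55·0.4975) ≈ 0.4787

0.479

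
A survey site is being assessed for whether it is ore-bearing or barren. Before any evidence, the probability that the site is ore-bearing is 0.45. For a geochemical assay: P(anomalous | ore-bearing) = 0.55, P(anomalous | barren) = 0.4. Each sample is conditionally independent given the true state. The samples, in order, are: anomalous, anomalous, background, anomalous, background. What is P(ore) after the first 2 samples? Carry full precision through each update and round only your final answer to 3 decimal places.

Each posterior becomes the prior for the next update.
After 'anomalous': P(ore) = 0.55·0.4500 / (0.55·0.4500 + 0.4·0.5500) ≈ 0.5294
After 'anomalous': P(ore) = 0.55·0.5294 / (0.55·0.5294 + 0.4·0.4706) ≈ 0.6074

0.607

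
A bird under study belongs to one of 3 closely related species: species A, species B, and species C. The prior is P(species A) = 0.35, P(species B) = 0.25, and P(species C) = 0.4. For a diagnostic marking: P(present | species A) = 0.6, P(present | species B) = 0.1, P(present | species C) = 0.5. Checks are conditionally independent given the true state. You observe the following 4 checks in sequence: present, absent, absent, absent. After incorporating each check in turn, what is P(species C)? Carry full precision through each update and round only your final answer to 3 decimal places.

Apply Bayes' rule sequentially, carrying P(species C) forward.
After 'present': normaliser = 0.6·0.3500 + 0.1·0.2500 + 0.5·0.4000; P(species A) ≈ 0.4828, P(species B) ≈ 0.0575, P(species C) ≈ 0.4598
After 'absent': normaliser = 0.4·0.4828 + 0.9·0.0575 + 0.5·0.4598; P(species A) ≈ 0.4068, P(species B) ≈ 0.1090, P(species C) ≈ 0.4843
After 'absent': normaliser = 0.4·0.4068 + 0.9·0.1090 + 0.5·0.4843; P(species A) ≈ 0.3235, P(species B) ≈ 0.1950, P(species C) ≈ 0.4815
After 'absent': normaliser = 0.4·0.3235 + 0.9·0.1950 + 0.5·0.4815; P(species A) ≈ 0.2372, P(species B) ≈ 0.3216, P(species C) ≈ 0.4412

0.441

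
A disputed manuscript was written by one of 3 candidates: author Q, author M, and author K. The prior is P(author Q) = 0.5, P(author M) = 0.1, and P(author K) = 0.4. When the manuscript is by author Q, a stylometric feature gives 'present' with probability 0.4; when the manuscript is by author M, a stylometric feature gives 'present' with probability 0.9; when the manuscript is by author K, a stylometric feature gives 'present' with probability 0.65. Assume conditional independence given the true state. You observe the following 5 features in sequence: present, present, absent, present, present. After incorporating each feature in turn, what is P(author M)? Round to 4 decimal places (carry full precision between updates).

0.1672

Each posterior becomes the prior for the next update.
After 'present': normaliser = 0.4·0.5000 + 0.9·0.1000 + 0.65·0.4000; P(author Q) ≈ 0.3636, P(author M) ≈ 0.1636, P(author K) ≈ 0.4727
After 'present': normaliser = 0.4·0.3636 + 0.9·0.1636 + 0.65·0.4727; P(author Q) ≈ 0.2424, P(author M) ≈ 0.2455, P(author K) ≈ 0.5121
After 'absent': normaliser = 0.6·0.2424 + 0.1·0.2455 + 0.35·0.5121; P(author Q) ≈ 0.4165, P(author M) ≈ 0.0703, P(author K) ≈ 0.5132
After 'present': normaliser = 0.4·0.4165 + 0.9·0.0703 + 0.65·0.5132; P(author Q) ≈ 0.2957, P(author M) ≈ 0.1123, P(author K) ≈ 0.5921
After 'present': normaliser = 0.4·0.2957 + 0.9·0.1123 + 0.65·0.5921; P(author Q) ≈ 0.1958, P(author M) ≈ 0.1672, P(author K) ≈ 0.6370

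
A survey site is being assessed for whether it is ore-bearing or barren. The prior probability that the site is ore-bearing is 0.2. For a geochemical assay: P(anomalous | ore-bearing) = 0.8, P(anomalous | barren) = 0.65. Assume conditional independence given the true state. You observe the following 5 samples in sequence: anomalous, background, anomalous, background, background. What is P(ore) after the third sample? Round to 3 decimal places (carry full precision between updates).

0.178

Each posterior becomes the prior for the next update.
After 'anomalous': P(ore) = 0.8·0.2000 / (0.8·0.2000 + 0.65·0.8000) ≈ 0.2353
After 'background': P(ore) = 0.2·0.2353 / (0.2·0.2353 + 0.35·0.7647) ≈ 0.1495
After 'anomalous': P(ore) = 0.8·0.1495 / (0.8·0.1495 + 0.65·0.8505) ≈ 0.1779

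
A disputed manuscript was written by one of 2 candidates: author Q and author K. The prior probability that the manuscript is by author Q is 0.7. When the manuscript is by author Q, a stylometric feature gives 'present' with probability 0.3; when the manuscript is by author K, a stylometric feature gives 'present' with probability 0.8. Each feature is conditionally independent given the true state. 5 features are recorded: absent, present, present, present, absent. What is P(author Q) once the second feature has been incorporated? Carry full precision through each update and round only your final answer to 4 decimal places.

After 'absent': P(author Q) = 0.7·0.7000 / (0.7·0.7000 + 0.2·0.3000) ≈ 0.8909
After 'present': P(author Q) = 0.3·0.8909 / (0.3·0.8909 + 0.8·0.1091) ≈ 0.7538

0.7538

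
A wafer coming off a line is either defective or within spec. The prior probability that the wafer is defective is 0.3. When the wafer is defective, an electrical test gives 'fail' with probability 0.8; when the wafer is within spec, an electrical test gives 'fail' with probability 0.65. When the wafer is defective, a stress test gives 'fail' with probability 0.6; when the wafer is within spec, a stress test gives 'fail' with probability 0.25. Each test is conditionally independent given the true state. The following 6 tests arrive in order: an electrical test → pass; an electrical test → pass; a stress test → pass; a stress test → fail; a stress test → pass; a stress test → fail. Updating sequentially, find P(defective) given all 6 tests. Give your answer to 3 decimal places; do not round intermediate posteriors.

0.187

After an electrical test='pass': P(defective) = 0.2·0.3000 / (0.2·0.3000 + 0.35·0.7000) ≈ 0.1967
After an electrical test='pass': P(defective) = 0.2·0.1967 / (0.2·0.1967 + 0.35·0.8033) ≈ 0.1228
After a stress test='pass': P(defective) = 0.4·0.1228 / (0.4·0.1228 + 0.75·0.8772) ≈ 0.0695
After a stress test='fail': P(defective) = 0.6·0.0695 / (0.6·0.0695 + 0.25·0.9305) ≈ 0.1519
After a stress test='pass': P(defective) = 0.4·0.1519 / (0.4·0.1519 + 0.75·0.8481) ≈ 0.0872
After a stress test='fail': P(defective) = 0.6·0.0872 / (0.6·0.0872 + 0.25·0.9128) ≈ 0.1865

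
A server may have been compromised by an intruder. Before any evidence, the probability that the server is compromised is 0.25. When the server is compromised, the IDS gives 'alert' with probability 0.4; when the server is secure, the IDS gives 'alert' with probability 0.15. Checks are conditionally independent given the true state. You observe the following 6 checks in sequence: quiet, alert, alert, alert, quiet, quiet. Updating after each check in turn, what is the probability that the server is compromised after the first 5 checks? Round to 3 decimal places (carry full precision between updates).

0.759

After 'quiet': P(compromised) = 0.6·0.2500 / (0.6·0.2500 + 0.85·0.7500) ≈ 0.1905
After 'alert': P(compromised) = 0.4·0.1905 / (0.4·0.1905 + 0.15·0.8095) ≈ 0.3855
After 'alert': P(compromised) = 0.4·0.3855 / (0.4·0.3855 + 0.15·0.6145) ≈ 0.6259
After 'alert': P(compromised) = 0.4·0.6259 / (0.4·0.6259 + 0.15·0.3741) ≈ 0.8169
After 'quiet': P(compromised) = 0.6·0.8169 / (0.6·0.8169 + 0.85·0.1831) ≈ 0.7590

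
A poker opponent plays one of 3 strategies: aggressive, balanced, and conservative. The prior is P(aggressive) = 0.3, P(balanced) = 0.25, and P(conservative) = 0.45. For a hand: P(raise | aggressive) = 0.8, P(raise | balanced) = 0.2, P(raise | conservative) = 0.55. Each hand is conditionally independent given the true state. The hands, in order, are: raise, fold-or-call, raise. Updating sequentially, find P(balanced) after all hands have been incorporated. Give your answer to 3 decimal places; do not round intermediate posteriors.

Each posterior becomes the prior for the next update.
After 'raise': normaliser = 0.8·0.3000 + 0.2·0.2500 + 0.55·0.4500; P(aggressive) ≈ 0.4465, P(balanced) ≈ 0.0930, P(conservative) ≈ 0.4605
After 'fold-or-call': normaliser = 0.2·0.4465 + 0.8·0.0930 + 0.45·0.4605; P(aggressive) ≈ 0.2408, P(balanced) ≈ 0.2006, P(conservative) ≈ 0.5586
After 'raise': normaliser = 0.8·0.2408 + 0.2·0.2006 + 0.55·0.5586; P(aggressive) ≈ 0.3567, P(balanced) ≈ 0.0743, P(conservative) ≈ 0.5690

0.074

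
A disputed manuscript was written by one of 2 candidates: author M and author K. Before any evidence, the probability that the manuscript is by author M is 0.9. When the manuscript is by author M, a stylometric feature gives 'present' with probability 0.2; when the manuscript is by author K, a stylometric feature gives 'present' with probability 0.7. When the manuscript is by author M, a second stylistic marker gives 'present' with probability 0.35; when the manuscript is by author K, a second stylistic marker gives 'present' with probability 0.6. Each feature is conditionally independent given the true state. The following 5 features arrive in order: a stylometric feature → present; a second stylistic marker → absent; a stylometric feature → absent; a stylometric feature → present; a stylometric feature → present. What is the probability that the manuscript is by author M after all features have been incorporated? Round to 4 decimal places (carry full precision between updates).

0.4763

After a stylometric feature='present': P(author M) = 0.2·0.9000 / (0.2·0.9000 + 0.7·0.1000) ≈ 0.7200
After a second stylistic marker='absent': P(author M) = 0.65·0.7200 / (0.65·0.7200 + 0.4·0.2800) ≈ 0.8069
After a stylometric feature='absent': P(author M) = 0.8·0.8069 / (0.8·0.8069 + 0.3·0.1931) ≈ 0.9176
After a stylometric feature='present': P(author M) = 0.2·0.9176 / (0.2·0.9176 + 0.7·0.0824) ≈ 0.7610
After a stylometric feature='present': P(author M) = 0.2·0.7610 / (0.2·0.7610 + 0.7·0.2390) ≈ 0.4763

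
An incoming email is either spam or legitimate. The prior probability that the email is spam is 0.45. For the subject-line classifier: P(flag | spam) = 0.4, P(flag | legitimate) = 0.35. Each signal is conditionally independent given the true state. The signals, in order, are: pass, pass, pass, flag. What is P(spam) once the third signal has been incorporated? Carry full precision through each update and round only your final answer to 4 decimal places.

Apply Bayes' rule sequentially, carrying P(spam) forward.
After 'pass': P(spam) = 0.6·0.4500 / (0.6·0.4500 + 0.65·0.5500) ≈ 0.4303
After 'pass': P(spam) = 0.6·0.4303 / (0.6·0.4303 + 0.65·0.5697) ≈ 0.4108
After 'pass': P(spam) = 0.6·0.4108 / (0.6·0.4108 + 0.65·0.5892) ≈ 0.3916

0.3916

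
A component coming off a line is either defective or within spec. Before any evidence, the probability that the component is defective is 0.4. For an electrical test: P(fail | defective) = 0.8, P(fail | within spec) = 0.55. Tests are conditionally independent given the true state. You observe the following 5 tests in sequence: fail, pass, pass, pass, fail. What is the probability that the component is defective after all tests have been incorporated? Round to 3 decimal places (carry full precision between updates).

0.110

Apply Bayes' rule sequentially, carrying P(defective) forward.
After 'fail': P(defective) = 0.8·0.4000 / (0.8·0.4000 + 0.55·0.6000) ≈ 0.4923
After 'pass': P(defective) = 0.2·0.4923 / (0.2·0.4923 + 0.45·0.5077) ≈ 0.3012
After 'pass': P(defective) = 0.2·0.3012 / (0.2·0.3012 + 0.45·0.6988) ≈ 0.1608
After 'pass': P(defective) = 0.2·0.1608 / (0.2·0.1608 + 0.45·0.8392) ≈ 0.0785
After 'fail': P(defective) = 0.8·0.0785 / (0.8·0.0785 + 0.55·0.9215) ≈ 0.1102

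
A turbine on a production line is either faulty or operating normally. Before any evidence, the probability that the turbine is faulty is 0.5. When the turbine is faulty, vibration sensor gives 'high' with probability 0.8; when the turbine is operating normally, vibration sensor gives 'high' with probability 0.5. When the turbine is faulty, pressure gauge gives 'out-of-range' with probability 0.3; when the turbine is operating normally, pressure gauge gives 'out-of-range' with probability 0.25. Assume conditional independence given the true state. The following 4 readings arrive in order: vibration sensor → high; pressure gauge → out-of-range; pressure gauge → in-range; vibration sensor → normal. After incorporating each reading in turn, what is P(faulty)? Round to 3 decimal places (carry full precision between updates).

After vibration sensor='high': P(faulty) = 0.8·0.5000 / (0.8·0.5000 + 0.5·0.5000) ≈ 0.6154
After pressure gauge='out-of-range': P(faulty) = 0.3·0.6154 / (0.3·0.6154 + 0.25·0.3846) ≈ 0.6575
After pressure gauge='in-range': P(faulty) = 0.7·0.6575 / (0.7·0.6575 + 0.75·0.3425) ≈ 0.6418
After vibration sensor='normal': P(faulty) = 0.2·0.6418 / (0.2·0.6418 + 0.5·0.3582) ≈ 0.4175

0.418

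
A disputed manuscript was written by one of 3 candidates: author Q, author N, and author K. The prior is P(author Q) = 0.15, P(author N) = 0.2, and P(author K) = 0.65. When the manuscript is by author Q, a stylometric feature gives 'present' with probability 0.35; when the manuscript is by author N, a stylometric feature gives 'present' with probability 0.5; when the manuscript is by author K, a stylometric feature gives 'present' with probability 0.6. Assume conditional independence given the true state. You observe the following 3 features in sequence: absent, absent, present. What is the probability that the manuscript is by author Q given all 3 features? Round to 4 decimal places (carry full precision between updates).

After 'absent': normaliser = 0.65·0.1500 + 0.5·0.2000 + 0.4·0.6500; P(author Q) ≈ 0.2131, P(author N) ≈ 0.2186, P(author K) ≈ 0.5683
After 'absent': normaliser = 0.65·0.2131 + 0.5·0.2186 + 0.4·0.5683; P(author Q) ≈ 0.2915, P(author N) ≈ 0.2300, P(author K) ≈ 0.4784
After 'present': normaliser = 0.35·0.2915 + 0.5·0.2300 + 0.6·0.4784; P(author Q) ≈ 0.2024, P(author N) ≈ 0.2281, P(author K) ≈ 0.5694

0.2024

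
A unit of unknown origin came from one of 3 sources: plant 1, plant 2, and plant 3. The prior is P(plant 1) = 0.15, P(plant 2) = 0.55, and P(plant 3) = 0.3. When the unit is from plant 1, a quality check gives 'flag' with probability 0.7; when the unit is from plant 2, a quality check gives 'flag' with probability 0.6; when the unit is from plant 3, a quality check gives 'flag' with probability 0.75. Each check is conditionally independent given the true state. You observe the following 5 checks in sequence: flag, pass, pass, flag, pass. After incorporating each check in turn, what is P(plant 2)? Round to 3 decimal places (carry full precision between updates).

After 'flag': normaliser = 0.7·0.1500 + 0.6·0.5500 + 0.75·0.3000; P(plant 1) ≈ 0.1591, P(plant 2) ≈ 0.5000, P(plant 3) ≈ 0.3409
After 'pass': normaliser = 0.3·0.1591 + 0.4·0.5000 + 0.25·0.3409; P(plant 1) ≈ 0.1433, P(plant 2) ≈ 0.6007, P(plant 3) ≈ 0.2560
After 'pass': normaliser = 0.3·0.1433 + 0.4·0.6007 + 0.25·0.2560; P(plant 1) ≈ 0.1238, P(plant 2) ≈ 0.6919, P(plant 3) ≈ 0.1843
After 'flag': normaliser = 0.7·0.1238 + 0.6·0.6919 + 0.75·0.1843; P(plant 1) ≈ 0.1354, P(plant 2) ≈ 0.6486, P(plant 3) ≈ 0.2159
After 'pass': normaliser = 0.3·0.1354 + 0.4·0.6486 + 0.25·0.2159; P(plant 1) ≈ 0.1148, P(plant 2) ≈ 0.7328, P(plant 3) ≈ 0.1525

0.733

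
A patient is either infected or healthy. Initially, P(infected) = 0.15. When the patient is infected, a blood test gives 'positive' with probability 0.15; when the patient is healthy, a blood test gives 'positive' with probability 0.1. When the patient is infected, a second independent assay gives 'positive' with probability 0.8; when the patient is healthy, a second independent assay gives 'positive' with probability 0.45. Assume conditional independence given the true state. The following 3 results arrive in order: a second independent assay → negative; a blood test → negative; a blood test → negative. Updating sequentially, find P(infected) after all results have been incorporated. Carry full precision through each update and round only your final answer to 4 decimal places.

0.0541

After a second independent assay='negative': P(infected) = 0.2·0.1500 / (0.2·0.1500 + 0.55·0.8500) ≈ 0.0603
After a blood test='negative': P(infected) = 0.85·0.0603 / (0.85·0.0603 + 0.9·0.9397) ≈ 0.0571
After a blood test='negative': P(infected) = 0.85·0.0571 / (0.85·0.0571 + 0.9·0.9429) ≈ 0.0541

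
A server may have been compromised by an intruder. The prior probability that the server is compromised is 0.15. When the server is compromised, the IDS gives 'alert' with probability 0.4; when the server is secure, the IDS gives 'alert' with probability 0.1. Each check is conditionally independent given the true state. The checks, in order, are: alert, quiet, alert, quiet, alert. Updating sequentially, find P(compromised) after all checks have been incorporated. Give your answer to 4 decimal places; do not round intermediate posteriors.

0.8339

After 'alert': P(compromised) = 0.4·0.1500 / (0.4·0.1500 + 0.1·0.8500) ≈ 0.4138
After 'quiet': P(compromised) = 0.6·0.4138 / (0.6·0.4138 + 0.9·0.5862) ≈ 0.3200
After 'alert': P(compromised) = 0.4·0.3200 / (0.4·0.3200 + 0.1·0.6800) ≈ 0.6531
After 'quiet': P(compromised) = 0.6·0.6531 / (0.6·0.6531 + 0.9·0.3469) ≈ 0.5565
After 'alert': P(compromised) = 0.4·0.5565 / (0.4·0.5565 + 0.1·0.4435) ≈ 0.8339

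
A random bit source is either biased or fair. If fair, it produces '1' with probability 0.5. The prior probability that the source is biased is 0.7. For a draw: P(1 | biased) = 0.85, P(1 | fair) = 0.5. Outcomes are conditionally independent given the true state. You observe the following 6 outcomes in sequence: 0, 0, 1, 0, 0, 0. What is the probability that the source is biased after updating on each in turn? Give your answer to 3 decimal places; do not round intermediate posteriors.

After '0': P(biased) = 0.15·0.7000 / (0.15·0.7000 + 0.5·0.3000) ≈ 0.4118
After '0': P(biased) = 0.15·0.4118 / (0.15·0.4118 + 0.5·0.5882) ≈ 0.1736
After '1': P(biased) = 0.85·0.1736 / (0.85·0.1736 + 0.5·0.8264) ≈ 0.2631
After '0': P(biased) = 0.15·0.2631 / (0.15·0.2631 + 0.5·0.7369) ≈ 0.0967
After '0': P(biased) = 0.15·0.0967 / (0.15·0.0967 + 0.5·0.9033) ≈ 0.0311
After '0': P(biased) = 0.15·0.0311 / (0.15·0.0311 + 0.5·0.9689) ≈ 0.0095

0.010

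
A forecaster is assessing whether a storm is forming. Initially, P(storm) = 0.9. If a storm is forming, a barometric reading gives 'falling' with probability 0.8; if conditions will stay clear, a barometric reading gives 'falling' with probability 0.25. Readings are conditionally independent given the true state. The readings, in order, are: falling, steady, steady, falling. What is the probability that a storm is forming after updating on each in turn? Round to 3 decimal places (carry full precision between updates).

0.868

Each posterior becomes the prior for the next update.
After 'falling': P(storm) = 0.8·0.9000 / (0.8·0.9000 + 0.25·0.1000) ≈ 0.9664
After 'steady': P(storm) = 0.2·0.9664 / (0.2·0.9664 + 0.75·0.0336) ≈ 0.8848
After 'steady': P(storm) = 0.2·0.8848 / (0.2·0.8848 + 0.75·0.1152) ≈ 0.6719
After 'falling': P(storm) = 0.8·0.6719 / (0.8·0.6719 + 0.25·0.3281) ≈ 0.8676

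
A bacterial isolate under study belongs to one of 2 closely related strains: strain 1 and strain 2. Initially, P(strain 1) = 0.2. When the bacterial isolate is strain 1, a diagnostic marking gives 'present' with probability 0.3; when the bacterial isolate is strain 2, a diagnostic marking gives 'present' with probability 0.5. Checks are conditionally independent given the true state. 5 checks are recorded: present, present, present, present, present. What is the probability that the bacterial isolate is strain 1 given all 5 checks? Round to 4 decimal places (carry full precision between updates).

0.0191

Each posterior becomes the prior for the next update.
After 'present': P(strain 1) = 0.3·0.2000 / (0.3·0.2000 + 0.5·0.8000) ≈ 0.1304
After 'present': P(strain 1) = 0.3·0.1304 / (0.3·0.1304 + 0.5·0.8696) ≈ 0.0826
After 'present': P(strain 1) = 0.3·0.0826 / (0.3·0.0826 + 0.5·0.9174) ≈ 0.0512
After 'present': P(strain 1) = 0.3·0.0512 / (0.3·0.0512 + 0.5·0.9488) ≈ 0.0314
After 'present': P(strain 1) = 0.3·0.0314 / (0.3·0.0314 + 0.5·0.9686) ≈ 0.0191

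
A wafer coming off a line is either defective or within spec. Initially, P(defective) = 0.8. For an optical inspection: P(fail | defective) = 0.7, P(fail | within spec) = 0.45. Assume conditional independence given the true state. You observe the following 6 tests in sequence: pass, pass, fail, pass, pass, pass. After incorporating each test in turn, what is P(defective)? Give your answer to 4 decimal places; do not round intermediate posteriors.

After 'pass': P(defective) = 0.3·0.8000 / (0.3·0.8000 + 0.55·0.2000) ≈ 0.6857
After 'pass': P(defective) = 0.3·0.6857 / (0.3·0.6857 + 0.55·0.3143) ≈ 0.5434
After 'fail': P(defective) = 0.7·0.5434 / (0.7·0.5434 + 0.45·0.4566) ≈ 0.6493
After 'pass': P(defective) = 0.3·0.6493 / (0.3·0.6493 + 0.55·0.3507) ≈ 0.5024
After 'pass': P(defective) = 0.3·0.5024 / (0.3·0.5024 + 0.55·0.4976) ≈ 0.3552
After 'pass': P(defective) = 0.3·0.3552 / (0.3·0.3552 + 0.55·0.6448) ≈ 0.2310

0.2310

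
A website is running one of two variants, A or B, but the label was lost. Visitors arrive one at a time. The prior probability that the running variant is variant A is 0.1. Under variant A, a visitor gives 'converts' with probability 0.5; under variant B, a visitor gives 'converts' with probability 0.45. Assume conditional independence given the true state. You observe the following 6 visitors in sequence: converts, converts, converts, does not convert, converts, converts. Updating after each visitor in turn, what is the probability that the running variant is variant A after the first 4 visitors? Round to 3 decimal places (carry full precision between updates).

0.122

After 'converts': P(A) = 0.5·0.1000 / (0.5·0.1000 + 0.45·0.9000) ≈ 0.1099
After 'converts': P(A) = 0.5·0.1099 / (0.5·0.1099 + 0.45·0.8901) ≈ 0.1206
After 'converts': P(A) = 0.5·0.1206 / (0.5·0.1206 + 0.45·0.8794) ≈ 0.1323
After 'does not convert': P(A) = 0.5·0.1323 / (0.5·0.1323 + 0.55·0.8677) ≈ 0.1217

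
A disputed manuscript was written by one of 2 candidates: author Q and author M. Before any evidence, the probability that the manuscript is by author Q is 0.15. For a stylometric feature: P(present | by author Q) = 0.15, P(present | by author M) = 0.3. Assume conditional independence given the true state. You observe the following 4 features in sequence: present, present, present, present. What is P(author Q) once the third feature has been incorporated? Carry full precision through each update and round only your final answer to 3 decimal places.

After 'present': P(author Q) = 0.15·0.1500 / (0.15·0.1500 + 0.3·0.8500) ≈ 0.0811
After 'present': P(author Q) = 0.15·0.0811 / (0.15·0.0811 + 0.3·0.9189) ≈ 0.0423
After 'present': P(author Q) = 0.15·0.0423 / (0.15·0.0423 + 0.3·0.9577) ≈ 0.0216

0.022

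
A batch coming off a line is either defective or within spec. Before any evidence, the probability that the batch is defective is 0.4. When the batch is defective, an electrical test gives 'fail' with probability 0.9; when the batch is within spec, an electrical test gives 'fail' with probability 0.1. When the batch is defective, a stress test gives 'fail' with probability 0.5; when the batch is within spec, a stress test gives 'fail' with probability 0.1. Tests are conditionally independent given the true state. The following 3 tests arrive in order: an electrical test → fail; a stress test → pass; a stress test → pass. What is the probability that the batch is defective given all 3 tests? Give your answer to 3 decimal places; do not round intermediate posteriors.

0.649

After an electrical test='fail': P(defective) = 0.9·0.4000 / (0.9·0.4000 + 0.1·0.6000) ≈ 0.8571
After a stress test='pass': P(defective) = 0.5·0.8571 / (0.5·0.8571 + 0.9·0.1429) ≈ 0.7692
After a stress test='pass': P(defective) = 0.5·0.7692 / (0.5·0.7692 + 0.9·0.2308) ≈ 0.6494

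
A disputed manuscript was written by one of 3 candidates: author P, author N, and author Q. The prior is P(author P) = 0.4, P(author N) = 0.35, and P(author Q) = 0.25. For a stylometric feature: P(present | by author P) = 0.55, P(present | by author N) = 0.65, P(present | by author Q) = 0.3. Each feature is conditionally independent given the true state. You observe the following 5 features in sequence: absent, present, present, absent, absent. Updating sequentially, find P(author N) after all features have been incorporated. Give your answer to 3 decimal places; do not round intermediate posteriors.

0.253

After 'absent': normaliser = 0.45·0.4000 + 0.35·0.3500 + 0.7·0.2500; P(author P) ≈ 0.3770, P(author N) ≈ 0.2565, P(author Q) ≈ 0.3665
After 'present': normaliser = 0.55·0.3770 + 0.65·0.2565 + 0.3·0.3665; P(author P) ≈ 0.4283, P(author N) ≈ 0.3445, P(author Q) ≈ 0.2271
After 'present': normaliser = 0.55·0.4283 + 0.65·0.3445 + 0.3·0.2271; P(author P) ≈ 0.4465, P(author N) ≈ 0.4244, P(author Q) ≈ 0.1291
After 'absent': normaliser = 0.45·0.4465 + 0.35·0.4244 + 0.7·0.1291; P(author P) ≈ 0.4568, P(author N) ≈ 0.3377, P(author Q) ≈ 0.2055
After 'absent': normaliser = 0.45·0.4568 + 0.35·0.3377 + 0.7·0.2055; P(author P) ≈ 0.4396, P(author N) ≈ 0.2528, P(author Q) ≈ 0.3077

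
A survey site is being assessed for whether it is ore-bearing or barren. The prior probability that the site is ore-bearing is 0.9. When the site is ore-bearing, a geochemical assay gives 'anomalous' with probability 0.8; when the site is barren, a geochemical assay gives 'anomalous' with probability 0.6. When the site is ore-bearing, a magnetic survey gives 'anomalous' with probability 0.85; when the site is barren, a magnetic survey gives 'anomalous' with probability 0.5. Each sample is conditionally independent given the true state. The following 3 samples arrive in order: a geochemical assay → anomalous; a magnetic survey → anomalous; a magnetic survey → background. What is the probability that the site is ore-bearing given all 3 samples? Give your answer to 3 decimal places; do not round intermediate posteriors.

After a geochemical assay='anomalous': P(ore) = 0.8·0.9000 / (0.8·0.9000 + 0.6·0.1000) ≈ 0.9231
After a magnetic survey='anomalous': P(ore) = 0.85·0.9231 / (0.85·0.9231 + 0.5·0.0769) ≈ 0.9533
After a magnetic survey='background': P(ore) = 0.15·0.9533 / (0.15·0.9533 + 0.5·0.0467) ≈ 0.8596

0.860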